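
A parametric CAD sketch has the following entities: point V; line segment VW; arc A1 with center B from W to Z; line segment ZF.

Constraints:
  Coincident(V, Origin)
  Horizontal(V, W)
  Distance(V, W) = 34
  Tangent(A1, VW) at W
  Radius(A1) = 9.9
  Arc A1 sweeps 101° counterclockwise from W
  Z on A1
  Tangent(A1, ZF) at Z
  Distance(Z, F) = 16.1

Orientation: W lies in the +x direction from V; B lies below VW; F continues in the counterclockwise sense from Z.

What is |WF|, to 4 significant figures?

28.38

V is at the origin; VW is horizontal with |VW| = 34.0 and W on the +x side, so W = (34.00, 0.000). Tangency of A1 to VW means the radius BW is perpendicular to VW, so B = W + (0, -9.9) = (34.00, -9.900). On A1, W sits at bearing 90° from B; a 101° counterclockwise sweep puts Z at bearing 191°, so Z = B + 9.9·(cos 191°, sin 191°) = (24.28, -11.79). The tangent condition forces BZ to be normal to ZF, so ZF runs along (−sin 191°, cos 191°); with |ZF| = 16.1, F = (27.35, -27.59). Then |WF| = |F − W| = 28.38.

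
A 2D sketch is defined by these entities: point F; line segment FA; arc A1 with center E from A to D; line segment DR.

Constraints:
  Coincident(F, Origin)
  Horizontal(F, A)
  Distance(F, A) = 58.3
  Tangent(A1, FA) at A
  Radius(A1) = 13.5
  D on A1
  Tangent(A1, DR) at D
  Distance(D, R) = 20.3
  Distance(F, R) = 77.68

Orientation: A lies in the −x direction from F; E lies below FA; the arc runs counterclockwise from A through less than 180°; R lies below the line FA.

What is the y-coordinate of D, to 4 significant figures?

-15.17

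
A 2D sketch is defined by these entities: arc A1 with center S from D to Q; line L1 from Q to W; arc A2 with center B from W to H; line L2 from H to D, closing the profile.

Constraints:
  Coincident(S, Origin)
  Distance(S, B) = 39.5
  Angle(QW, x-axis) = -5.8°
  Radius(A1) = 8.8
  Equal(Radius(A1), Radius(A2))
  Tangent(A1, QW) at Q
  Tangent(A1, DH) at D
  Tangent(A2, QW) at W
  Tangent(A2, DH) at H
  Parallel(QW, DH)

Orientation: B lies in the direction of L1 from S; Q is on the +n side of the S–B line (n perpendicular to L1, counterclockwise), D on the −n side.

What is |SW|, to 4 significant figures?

40.47

The slot axis is L1's direction at -5.8°, so u = (cos -5.8°, sin -5.8°) = (0.9949, -0.1011) and n = (−sin -5.8°, cos -5.8°) = (0.1011, 0.9949). S is at the origin and B lies 39.5 along u from S, so B = 39.5·u = (39.30, -3.992). Tangency of A1 to both parallel lines with radius 8.8 puts Q and D at S ± 8.8·n: Q = (0.8893, 8.755), D = (-0.8893, -8.755). Equal radii place W and H the same way about B: W = B + 8.8·n = (40.19, 4.763), H = B − 8.8·n = (38.41, -12.75). Then |SW| = |W − S| = 40.47.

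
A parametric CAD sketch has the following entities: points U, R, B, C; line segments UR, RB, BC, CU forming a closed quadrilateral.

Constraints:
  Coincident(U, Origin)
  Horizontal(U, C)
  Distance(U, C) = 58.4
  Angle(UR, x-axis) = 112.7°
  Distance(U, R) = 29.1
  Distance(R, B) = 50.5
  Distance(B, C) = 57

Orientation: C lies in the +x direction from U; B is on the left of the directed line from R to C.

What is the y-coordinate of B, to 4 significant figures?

51.07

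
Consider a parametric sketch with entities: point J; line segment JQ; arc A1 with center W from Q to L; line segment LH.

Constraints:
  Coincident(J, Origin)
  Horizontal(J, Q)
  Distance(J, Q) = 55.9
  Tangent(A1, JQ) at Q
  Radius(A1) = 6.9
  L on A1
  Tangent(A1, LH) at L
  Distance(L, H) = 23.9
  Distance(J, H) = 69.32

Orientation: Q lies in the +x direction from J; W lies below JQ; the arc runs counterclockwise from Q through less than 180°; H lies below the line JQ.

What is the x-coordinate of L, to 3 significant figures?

49.9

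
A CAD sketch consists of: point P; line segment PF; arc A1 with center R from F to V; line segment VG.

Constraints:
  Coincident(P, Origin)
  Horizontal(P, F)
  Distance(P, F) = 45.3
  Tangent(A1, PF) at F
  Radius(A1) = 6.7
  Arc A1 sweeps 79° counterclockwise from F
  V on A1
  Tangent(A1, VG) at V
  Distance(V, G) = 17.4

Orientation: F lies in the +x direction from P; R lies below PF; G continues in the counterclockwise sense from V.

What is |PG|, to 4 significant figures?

41.95

On A1, F sits at bearing 90° from R; a 79° counterclockwise sweep puts V at bearing 169°, so V = R + 6.7·(cos 169°, sin 169°) = (38.72, -5.422). A1 meets VG tangentially, so RV is at right angles to VG, so VG runs along (−sin 169°, cos 169°); with |VG| = 17.4, G = (35.40, -22.50). Then |PG| = |G − P| = 41.95.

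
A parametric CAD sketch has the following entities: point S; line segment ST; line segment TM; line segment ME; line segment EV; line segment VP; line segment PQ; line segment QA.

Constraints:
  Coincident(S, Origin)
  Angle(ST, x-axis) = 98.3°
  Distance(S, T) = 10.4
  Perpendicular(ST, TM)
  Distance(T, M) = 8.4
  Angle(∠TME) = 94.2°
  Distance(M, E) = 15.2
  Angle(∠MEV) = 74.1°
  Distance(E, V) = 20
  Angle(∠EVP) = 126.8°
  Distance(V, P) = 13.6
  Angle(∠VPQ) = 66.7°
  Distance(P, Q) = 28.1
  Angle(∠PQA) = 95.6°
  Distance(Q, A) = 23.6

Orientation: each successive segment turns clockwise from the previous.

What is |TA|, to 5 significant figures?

26.224

S is at the origin; ST runs at 98.3° with length 10.4, so T = (-1.5013, 10.291). ST ⟂ TM, so TM runs at 8.3000°; with |TM| = 8.4, M = (6.8107, 11.504). ∠TME = 94.2° gives ME at -77.500° from the x-axis; with |ME| = 15.2, E = (10.101, -3.3360). ∠MEV = 74.1° gives EV at 176.60° from the x-axis; with |EV| = 20.0, V = (-9.8642, -2.1499). ∠EVP = 126.8° gives VP at 123.40° from the x-axis; with |VP| = 13.6, P = (-17.351, 9.2040). ∠VPQ = 66.7° gives PQ at 10.100° from the x-axis; with |PQ| = 28.1, Q = (10.314, 14.132). ∠PQA = 95.6° gives QA at -74.300° from the x-axis; with |QA| = 23.6, A = (16.700, -8.5877). Then |TA| = |A − T| = 26.224.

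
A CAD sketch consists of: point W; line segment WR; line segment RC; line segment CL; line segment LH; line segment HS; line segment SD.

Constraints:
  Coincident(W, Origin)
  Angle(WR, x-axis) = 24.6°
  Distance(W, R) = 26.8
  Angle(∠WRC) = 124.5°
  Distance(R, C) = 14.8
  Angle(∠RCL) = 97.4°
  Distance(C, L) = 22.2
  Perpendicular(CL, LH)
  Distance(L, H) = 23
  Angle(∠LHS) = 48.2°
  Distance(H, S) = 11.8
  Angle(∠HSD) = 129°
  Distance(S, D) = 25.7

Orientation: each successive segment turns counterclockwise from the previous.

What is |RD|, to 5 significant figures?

30.166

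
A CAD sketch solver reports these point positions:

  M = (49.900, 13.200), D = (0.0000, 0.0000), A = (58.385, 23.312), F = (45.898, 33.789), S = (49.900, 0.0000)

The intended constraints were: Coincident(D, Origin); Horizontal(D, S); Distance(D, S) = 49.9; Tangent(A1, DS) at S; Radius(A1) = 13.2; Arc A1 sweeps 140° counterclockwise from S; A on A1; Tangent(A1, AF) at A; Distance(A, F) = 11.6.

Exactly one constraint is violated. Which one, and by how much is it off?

Distance(A, F) = 11.6 — off by 4.70.

D = (0.00, 0.00) ✓; D.y = 0.00, S.y = 0.00 ✓; |DS| = 49.90 ✓; ∠(MS, SD) = 90.00° ✓; |MS| = 13.20 ✓; bearing(M→A) − bearing(M→S) = 140.0° ✓; |MA| = 13.20 ✓; ∠(MA, AF) = 90.00° ✓; |AF| = 16.30 ✗.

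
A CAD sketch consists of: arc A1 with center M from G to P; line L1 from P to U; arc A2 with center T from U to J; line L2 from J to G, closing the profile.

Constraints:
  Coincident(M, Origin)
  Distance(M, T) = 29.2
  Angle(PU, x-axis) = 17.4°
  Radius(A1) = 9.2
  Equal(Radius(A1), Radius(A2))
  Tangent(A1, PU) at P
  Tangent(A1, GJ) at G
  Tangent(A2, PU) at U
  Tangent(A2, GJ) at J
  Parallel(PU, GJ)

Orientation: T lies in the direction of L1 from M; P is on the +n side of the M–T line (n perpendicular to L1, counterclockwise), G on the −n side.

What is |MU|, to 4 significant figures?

30.62

The slot axis is L1's direction at 17.4°, so u = (cos 17.4°, sin 17.4°) = (0.9542, 0.2990) and n = (−sin 17.4°, cos 17.4°) = (-0.2990, 0.9542). M is at the origin and T lies 29.2 along u from M, so T = 29.2·u = (27.86, 8.732). Tangency of A1 to both parallel lines with radius 9.2 puts P and G at M ± 9.2·n: P = (-2.751, 8.779), G = (2.751, -8.779). Equal radii place U and J the same way about T: U = T + 9.2·n = (25.11, 17.51), J = T − 9.2·n = (30.61, -0.04702). Then |MU| = |U − M| = 30.62.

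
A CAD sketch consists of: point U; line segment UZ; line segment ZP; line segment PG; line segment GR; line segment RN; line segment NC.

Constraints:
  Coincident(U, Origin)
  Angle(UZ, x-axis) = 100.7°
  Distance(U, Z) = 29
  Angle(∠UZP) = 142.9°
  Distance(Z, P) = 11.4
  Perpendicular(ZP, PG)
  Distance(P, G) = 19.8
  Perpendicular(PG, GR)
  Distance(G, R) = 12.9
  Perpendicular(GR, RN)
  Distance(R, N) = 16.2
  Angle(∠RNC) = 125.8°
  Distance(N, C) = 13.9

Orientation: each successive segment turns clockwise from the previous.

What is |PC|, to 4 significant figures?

4.814

GR is perpendicular to RN, so RN runs at 153.6°; with |RN| = 16.2, N = (-2.827, 25.55). ∠RNC = 125.8° gives NC at 99.40° from the x-axis; with |NC| = 13.9, C = (-5.097, 39.26). Then |PC| = |C − P| = 4.814.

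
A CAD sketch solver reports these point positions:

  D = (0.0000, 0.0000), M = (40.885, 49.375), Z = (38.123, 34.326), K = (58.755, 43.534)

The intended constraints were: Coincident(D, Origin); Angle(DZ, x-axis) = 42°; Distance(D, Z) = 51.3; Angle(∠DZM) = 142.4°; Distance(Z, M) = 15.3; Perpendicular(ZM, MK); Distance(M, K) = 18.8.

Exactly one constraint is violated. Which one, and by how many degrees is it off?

Perpendicular(ZM, MK) — off by 7.70°.

D = (0.00, 0.00) ✓; DZ at 42.00° ✓; |DZ| = 51.30 ✓; ∠DZM = 142.4° ✓; |ZM| = 15.30 ✓; ∠(ZM, MK) = 97.70° ✗; |MK| = 18.80 ✓.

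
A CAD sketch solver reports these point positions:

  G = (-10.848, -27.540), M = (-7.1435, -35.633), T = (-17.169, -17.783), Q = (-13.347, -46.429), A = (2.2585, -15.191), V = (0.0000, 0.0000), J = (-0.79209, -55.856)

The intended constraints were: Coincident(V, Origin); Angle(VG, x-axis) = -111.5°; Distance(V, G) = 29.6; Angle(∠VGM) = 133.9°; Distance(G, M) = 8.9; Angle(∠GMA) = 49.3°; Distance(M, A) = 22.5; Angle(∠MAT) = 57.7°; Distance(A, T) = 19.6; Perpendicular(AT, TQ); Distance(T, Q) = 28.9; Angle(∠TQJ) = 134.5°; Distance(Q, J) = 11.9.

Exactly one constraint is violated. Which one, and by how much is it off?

Distance(Q, J) = 11.9 — off by 3.80.

V = (0.00, 0.00) ✓; VG at -111.5° ✓; |VG| = 29.60 ✓; ∠VGM = 133.9° ✓; |GM| = 8.901 ✓; ∠GMA = 49.29° ✓; |MA| = 22.50 ✓; ∠MAT = 57.70° ✓; |AT| = 19.60 ✓; ∠(AT, TQ) = 90.00° ✓; |TQ| = 28.90 ✓; ∠TQJ = 134.5° ✓; |QJ| = 15.70 ✗.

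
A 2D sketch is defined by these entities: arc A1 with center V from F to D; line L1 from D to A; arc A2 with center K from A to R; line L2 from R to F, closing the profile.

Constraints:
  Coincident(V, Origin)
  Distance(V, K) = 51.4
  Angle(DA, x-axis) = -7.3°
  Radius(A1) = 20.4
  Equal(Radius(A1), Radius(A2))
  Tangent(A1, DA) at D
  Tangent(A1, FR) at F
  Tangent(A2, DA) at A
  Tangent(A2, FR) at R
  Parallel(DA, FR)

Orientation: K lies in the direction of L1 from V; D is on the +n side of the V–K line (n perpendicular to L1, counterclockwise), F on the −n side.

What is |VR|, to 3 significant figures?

55.3

The slot axis is L1's direction at -7.3°, so u = (cos -7.3°, sin -7.3°) = (0.992, -0.127) and n = (−sin -7.3°, cos -7.3°) = (0.127, 0.992). V is at the origin and K lies 51.4 along u from V, so K = 51.4·u = (51.0, -6.53). Tangency of A1 to both parallel lines with radius 20.4 puts D and F at V ± 20.4·n: D = (2.59, 20.2), F = (-2.59, -20.2). Equal radii place A and R the same way about K: A = K + 20.4·n = (53.6, 13.7), R = K − 20.4·n = (48.4, -26.8). Then |VR| = |R − V| = 55.3.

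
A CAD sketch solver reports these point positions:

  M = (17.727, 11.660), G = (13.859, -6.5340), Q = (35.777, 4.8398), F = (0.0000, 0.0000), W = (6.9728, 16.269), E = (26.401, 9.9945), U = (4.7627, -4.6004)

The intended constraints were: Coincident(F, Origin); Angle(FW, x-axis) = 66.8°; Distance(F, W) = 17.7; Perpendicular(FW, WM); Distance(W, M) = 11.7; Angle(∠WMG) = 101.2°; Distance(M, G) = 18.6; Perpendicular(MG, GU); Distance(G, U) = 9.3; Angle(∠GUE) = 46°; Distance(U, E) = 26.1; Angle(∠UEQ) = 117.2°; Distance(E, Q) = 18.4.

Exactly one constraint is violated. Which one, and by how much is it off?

Distance(E, Q) = 18.4 — off by 7.70.

F = (0.00, 0.00) ✓; FW at 66.80° ✓; |FW| = 17.70 ✓; ∠(FW, WM) = 90.00° ✓; |WM| = 11.70 ✓; ∠WMG = 101.2° ✓; |MG| = 18.60 ✓; ∠(MG, GU) = 90.00° ✓; |GU| = 9.300 ✓; ∠GUE = 46.00° ✓; |UE| = 26.10 ✓; ∠UEQ = 117.2° ✓; |EQ| = 10.70 ✗.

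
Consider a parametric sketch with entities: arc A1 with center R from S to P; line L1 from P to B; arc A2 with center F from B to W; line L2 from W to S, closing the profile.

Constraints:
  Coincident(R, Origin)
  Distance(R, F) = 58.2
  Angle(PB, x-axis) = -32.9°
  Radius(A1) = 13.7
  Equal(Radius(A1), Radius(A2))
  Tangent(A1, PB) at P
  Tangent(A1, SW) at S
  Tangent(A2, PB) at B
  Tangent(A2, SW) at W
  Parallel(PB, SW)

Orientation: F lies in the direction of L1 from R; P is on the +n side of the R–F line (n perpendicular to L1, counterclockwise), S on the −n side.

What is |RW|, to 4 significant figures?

59.79

Tangency of A1 to both parallel lines with radius 13.7 puts P and S at R ± 13.7·n: P = (7.441, 11.50), S = (-7.441, -11.50). Equal radii place B and W the same way about F: B = F + 13.7·n = (56.31, -20.11), W = F − 13.7·n = (41.42, -43.12). Then |RW| = |W − R| = 59.79.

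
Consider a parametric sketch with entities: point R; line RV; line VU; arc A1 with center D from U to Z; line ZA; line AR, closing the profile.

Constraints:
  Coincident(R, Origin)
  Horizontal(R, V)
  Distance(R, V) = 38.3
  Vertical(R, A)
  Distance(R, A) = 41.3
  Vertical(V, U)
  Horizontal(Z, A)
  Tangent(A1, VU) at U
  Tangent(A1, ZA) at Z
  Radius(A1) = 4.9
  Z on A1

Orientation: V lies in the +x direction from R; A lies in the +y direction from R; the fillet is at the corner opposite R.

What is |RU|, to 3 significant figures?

52.8

The virtual corner opposite R is at (38.3, 41.3). Tangency of A1 to VU means the radius DU is perpendicular to VU and since A1 is tangent to ZA there, DZ ⟂ ZA, with radius 4.9, so the center D sits 4.9 in from both sides at D = (33.4, 36.4). That places the tangent points at U = (38.3, 36.4) on VU and Z = (33.4, 41.3) on ZA. Then |RU| = |U − R| = 52.8.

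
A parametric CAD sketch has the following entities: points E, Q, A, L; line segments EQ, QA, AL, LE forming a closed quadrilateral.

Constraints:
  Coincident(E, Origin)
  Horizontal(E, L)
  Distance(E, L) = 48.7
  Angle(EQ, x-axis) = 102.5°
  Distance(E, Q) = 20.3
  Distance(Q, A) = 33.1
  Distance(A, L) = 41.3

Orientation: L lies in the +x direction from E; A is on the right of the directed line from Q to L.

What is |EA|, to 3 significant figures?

13.7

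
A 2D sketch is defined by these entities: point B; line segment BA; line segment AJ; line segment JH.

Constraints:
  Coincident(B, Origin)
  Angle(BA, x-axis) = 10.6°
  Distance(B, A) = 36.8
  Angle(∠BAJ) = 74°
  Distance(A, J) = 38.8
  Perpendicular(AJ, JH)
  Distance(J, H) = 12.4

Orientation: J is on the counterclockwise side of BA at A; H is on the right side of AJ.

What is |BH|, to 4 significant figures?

55.71

B is at the origin; BA runs at 10.6° with length 36.8, so A = 36.8·(cos 10.6°, sin 10.6°) = (36.17, 6.769). ∠BAJ = 74.0°, so AJ runs at 10.6° + (180° − 74.0°) = 116.6° from the x-axis; with |AJ| = 38.8, J = A + 38.8·(cos 116.6°, sin 116.6°) = (18.80, 41.46). AJ is perpendicular to JH; with |JH| = 12.4 on the right of AJ, H = J + 12.4·(0.8942, 0.4478) = (29.89, 47.01). Then |BH| = |H − B| = 55.71.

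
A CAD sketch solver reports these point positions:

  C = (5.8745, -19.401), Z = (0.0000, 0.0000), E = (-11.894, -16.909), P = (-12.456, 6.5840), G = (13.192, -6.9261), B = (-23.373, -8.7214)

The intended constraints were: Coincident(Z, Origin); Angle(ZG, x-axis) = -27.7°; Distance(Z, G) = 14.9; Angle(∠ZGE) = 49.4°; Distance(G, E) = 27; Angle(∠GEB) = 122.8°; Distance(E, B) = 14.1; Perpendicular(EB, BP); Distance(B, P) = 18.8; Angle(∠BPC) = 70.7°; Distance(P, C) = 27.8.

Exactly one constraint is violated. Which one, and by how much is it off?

Distance(P, C) = 27.8 — off by 4.00.

Z = (0.00, 0.00) ✓; ZG at -27.70° ✓; |ZG| = 14.90 ✓; ∠ZGE = 49.40° ✓; |GE| = 27.00 ✓; ∠GEB = 122.8° ✓; |EB| = 14.10 ✓; ∠(EB, BP) = 90.00° ✓; |BP| = 18.80 ✓; ∠BPC = 70.70° ✓; |PC| = 31.80 ✗.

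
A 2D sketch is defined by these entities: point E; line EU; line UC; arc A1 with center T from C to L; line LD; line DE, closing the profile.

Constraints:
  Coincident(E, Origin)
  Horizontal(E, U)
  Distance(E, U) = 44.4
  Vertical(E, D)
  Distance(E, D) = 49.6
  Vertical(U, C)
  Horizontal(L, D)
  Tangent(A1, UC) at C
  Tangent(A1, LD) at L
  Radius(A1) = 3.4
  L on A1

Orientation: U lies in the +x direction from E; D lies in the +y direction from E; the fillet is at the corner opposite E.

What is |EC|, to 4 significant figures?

64.08

E is at the origin; E and U share the same y with |EU| = 44.4 and U on the +x side, so U = (44.40, 0.000). ED is vertical with |ED| = 49.6 and D on the +y side, so D = (0.000, 49.60). The virtual corner opposite E is at (44.40, 49.60). Tangency of A1 to UC means the radius TC is perpendicular to UC and the tangent condition forces TL to be normal to LD, with radius 3.4, so the center T sits 3.4 in from both sides at T = (41.00, 46.20). That places the tangent points at C = (44.40, 46.20) on UC and L = (41.00, 49.60) on LD. Then |EC| = |C − E| = 64.08.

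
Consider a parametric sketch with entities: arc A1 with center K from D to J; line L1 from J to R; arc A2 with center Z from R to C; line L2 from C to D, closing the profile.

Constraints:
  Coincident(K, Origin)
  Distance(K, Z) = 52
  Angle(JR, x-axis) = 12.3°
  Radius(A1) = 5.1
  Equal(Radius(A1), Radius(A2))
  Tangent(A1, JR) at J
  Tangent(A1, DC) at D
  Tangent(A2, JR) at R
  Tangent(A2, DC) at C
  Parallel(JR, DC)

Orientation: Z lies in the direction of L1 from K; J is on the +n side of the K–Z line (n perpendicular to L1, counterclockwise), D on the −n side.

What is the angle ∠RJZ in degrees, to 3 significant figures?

5.60°

The slot axis is L1's direction at 12.3°, so u = (cos 12.3°, sin 12.3°) = (0.977, 0.213) and n = (−sin 12.3°, cos 12.3°) = (-0.213, 0.977). K is at the origin and Z lies 52.0 along u from K, so Z = 52.0·u = (50.8, 11.1). Tangency of A1 to both parallel lines with radius 5.1 puts J and D at K ± 5.1·n: J = (-1.09, 4.98), D = (1.09, -4.98). Equal radii place R and C the same way about Z: R = Z + 5.1·n = (49.7, 16.1), C = Z − 5.1·n = (51.9, 6.09). Then cos ∠RJZ = JR·JZ / (|JR||JZ|), giving 5.60°.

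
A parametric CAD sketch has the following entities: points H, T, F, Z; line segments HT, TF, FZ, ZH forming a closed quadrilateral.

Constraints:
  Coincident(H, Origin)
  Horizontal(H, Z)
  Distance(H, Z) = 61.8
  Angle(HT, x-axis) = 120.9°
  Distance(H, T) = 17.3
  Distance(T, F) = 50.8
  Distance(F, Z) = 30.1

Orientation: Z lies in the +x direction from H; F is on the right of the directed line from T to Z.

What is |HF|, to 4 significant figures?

36.27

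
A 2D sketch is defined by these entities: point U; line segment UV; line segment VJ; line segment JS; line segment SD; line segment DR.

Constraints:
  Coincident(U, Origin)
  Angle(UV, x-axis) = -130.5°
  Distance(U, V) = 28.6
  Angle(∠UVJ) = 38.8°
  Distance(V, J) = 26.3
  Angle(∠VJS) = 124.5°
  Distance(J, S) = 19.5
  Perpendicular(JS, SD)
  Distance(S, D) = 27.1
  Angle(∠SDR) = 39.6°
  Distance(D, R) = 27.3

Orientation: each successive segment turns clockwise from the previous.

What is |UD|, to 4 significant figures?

15.34

∠VJS = 124.5° gives JS at 32.80° from the x-axis; with |JS| = 19.5, S = (-1.403, 15.10). The perpendicularity gives SD at right angles to JS, so SD runs at -57.20°; with |SD| = 27.1, D = (13.28, -7.675). Then |UD| = |D − U| = 15.34.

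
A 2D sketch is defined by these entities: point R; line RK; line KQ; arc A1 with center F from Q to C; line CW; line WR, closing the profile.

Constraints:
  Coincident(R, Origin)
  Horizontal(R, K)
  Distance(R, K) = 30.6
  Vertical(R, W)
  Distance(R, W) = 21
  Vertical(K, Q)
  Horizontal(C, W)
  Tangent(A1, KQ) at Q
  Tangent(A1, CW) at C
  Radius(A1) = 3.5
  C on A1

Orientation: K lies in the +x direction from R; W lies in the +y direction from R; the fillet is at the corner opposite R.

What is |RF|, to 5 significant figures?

32.259

R is at the origin; RK is horizontal with |RK| = 30.6 and K on the +x side, so K = (30.600, 0.0000). R and W share the same x with |RW| = 21.0 and W on the +y side, so W = (0.0000, 21.000). The virtual corner opposite R is at (30.600, 21.000). The tangent condition forces FQ to be normal to KQ and the tangent condition forces FC to be normal to CW, with radius 3.5, so the center F sits 3.5 in from both sides at F = (27.100, 17.500). Then |RF| = |F − R| = 32.259.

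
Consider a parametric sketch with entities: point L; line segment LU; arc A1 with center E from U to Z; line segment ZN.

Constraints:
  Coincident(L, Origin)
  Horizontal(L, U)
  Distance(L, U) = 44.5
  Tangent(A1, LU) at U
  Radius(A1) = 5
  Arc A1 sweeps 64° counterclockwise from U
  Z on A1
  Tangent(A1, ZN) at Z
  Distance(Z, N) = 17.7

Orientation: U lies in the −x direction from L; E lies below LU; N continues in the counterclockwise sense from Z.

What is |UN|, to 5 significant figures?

22.371

On A1, U sits at bearing 90° from E; a 64° counterclockwise sweep puts Z at bearing 154°, so Z = E + 5.0·(cos 154°, sin 154°) = (-48.994, -2.8081). Since A1 is tangent to ZN there, EZ ⟂ ZN, so ZN runs along (−sin 154°, cos 154°); with |ZN| = 17.7, N = (-56.753, -18.717). Then |UN| = |N − U| = 22.371.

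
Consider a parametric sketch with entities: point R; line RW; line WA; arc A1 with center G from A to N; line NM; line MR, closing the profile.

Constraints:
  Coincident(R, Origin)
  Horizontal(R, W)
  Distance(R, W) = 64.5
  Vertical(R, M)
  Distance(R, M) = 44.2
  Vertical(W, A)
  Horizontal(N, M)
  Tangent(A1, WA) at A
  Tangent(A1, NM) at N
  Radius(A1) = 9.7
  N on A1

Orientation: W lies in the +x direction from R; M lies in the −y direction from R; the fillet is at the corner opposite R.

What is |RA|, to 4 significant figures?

73.15

R is at the origin; R and W share the same y with |RW| = 64.5 and W on the +x side, so W = (64.50, 0.000). RM is vertical with |RM| = 44.2 and M on the −y side, so M = (0.000, -44.20). The virtual corner opposite R is at (64.50, -44.20). Tangency of A1 to WA means the radius GA is perpendicular to WA and tangency of A1 to NM means the radius GN is perpendicular to NM, with radius 9.7, so the center G sits 9.7 in from both sides at G = (54.80, -34.50). That places the tangent points at A = (64.50, -34.50) on WA and N = (54.80, -44.20) on NM. Then |RA| = |A − R| = 73.15.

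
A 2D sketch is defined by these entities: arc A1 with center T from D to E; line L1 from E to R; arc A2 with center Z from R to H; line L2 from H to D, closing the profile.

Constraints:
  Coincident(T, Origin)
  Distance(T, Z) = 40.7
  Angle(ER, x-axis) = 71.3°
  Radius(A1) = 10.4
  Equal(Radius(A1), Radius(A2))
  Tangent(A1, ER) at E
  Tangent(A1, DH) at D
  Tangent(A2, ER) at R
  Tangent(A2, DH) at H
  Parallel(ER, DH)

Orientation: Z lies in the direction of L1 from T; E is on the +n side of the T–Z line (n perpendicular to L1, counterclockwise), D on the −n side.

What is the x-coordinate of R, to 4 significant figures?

3.198

The slot axis is L1's direction at 71.3°, so u = (cos 71.3°, sin 71.3°) = (0.3206, 0.9472) and n = (−sin 71.3°, cos 71.3°) = (-0.9472, 0.3206). T is at the origin and Z lies 40.7 along u from T, so Z = 40.7·u = (13.05, 38.55). Tangency of A1 to both parallel lines with radius 10.4 puts E and D at T ± 10.4·n: E = (-9.851, 3.334), D = (9.851, -3.334). Equal radii place R and H the same way about Z: R = Z + 10.4·n = (3.198, 41.89), H = Z − 10.4·n = (22.90, 35.22). So R.x = 3.198.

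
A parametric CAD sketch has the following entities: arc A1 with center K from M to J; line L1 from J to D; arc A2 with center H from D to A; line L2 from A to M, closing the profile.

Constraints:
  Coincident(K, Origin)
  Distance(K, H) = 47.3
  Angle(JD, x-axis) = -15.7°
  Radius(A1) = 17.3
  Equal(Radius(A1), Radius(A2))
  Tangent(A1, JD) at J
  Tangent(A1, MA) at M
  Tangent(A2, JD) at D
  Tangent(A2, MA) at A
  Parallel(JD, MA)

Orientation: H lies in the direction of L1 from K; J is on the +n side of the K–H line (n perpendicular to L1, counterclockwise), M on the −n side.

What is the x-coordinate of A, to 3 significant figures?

40.9

Tangency of A1 to both parallel lines with radius 17.3 puts J and M at K ± 17.3·n: J = (4.68, 16.7), M = (-4.68, -16.7). Equal radii place D and A the same way about H: D = H + 17.3·n = (50.2, 3.86), A = H − 17.3·n = (40.9, -29.5). So A.x = 40.9.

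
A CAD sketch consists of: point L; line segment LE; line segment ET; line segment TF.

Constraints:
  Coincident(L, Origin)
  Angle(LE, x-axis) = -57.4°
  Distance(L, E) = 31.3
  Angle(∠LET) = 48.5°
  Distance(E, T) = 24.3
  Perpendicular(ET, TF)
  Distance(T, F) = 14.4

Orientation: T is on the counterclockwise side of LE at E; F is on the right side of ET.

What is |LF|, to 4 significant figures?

38.01

L is at the origin; LE runs at -57.4° with length 31.3, so E = 31.3·(cos -57.4°, sin -57.4°) = (16.86, -26.37). ∠LET = 48.5°, so ET runs at -57.4° + (180° − 48.5°) = 74.10° from the x-axis; with |ET| = 24.3, T = E + 24.3·(cos 74.10°, sin 74.10°) = (23.52, -2.998). ET ⟂ TF; with |TF| = 14.4 on the right of ET, F = T + 14.4·(0.9617, -0.2740) = (37.37, -6.943). Then |LF| = |F − L| = 38.01.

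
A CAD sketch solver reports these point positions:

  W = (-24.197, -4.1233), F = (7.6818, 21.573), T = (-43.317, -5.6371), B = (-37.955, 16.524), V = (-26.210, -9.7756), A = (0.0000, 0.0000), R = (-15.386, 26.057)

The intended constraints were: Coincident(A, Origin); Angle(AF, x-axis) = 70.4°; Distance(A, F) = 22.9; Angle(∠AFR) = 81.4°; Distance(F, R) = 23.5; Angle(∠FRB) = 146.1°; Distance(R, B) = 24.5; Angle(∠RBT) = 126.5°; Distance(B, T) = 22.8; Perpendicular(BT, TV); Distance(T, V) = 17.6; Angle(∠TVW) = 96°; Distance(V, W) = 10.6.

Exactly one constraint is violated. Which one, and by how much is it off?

Distance(V, W) = 10.6 — off by 4.60.

A = (0.00, 0.00) ✓; AF at 70.40° ✓; |AF| = 22.90 ✓; ∠AFR = 81.40° ✓; |FR| = 23.50 ✓; ∠FRB = 146.1° ✓; |RB| = 24.50 ✓; ∠RBT = 126.5° ✓; |BT| = 22.80 ✓; ∠(BT, TV) = 90.00° ✓; |TV| = 17.60 ✓; ∠TVW = 96.00° ✓; |VW| = 6.000 ✗.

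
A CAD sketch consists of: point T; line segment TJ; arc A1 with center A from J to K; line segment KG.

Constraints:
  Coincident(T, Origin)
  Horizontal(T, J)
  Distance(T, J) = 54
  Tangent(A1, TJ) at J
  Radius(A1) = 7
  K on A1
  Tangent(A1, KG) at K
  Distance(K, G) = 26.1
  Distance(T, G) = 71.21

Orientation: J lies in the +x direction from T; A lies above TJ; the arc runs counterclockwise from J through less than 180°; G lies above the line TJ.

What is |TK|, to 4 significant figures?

61.30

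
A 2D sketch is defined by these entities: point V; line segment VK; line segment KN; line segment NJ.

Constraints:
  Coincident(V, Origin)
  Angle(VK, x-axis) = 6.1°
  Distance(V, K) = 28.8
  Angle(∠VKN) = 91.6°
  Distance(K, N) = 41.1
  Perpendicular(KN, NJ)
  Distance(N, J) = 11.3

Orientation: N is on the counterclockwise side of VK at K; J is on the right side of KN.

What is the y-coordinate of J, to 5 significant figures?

44.920

∠VKN = 91.6°, so KN runs at 6.1° + (180° − 91.6°) = 94.500° from the x-axis; with |KN| = 41.1, N = K + 41.1·(cos 94.500°, sin 94.500°) = (25.412, 44.034). KN is perpendicular to NJ; with |NJ| = 11.3 on the right of KN, J = N + 11.3·(0.99692, 0.078459) = (36.677, 44.920). So J.y = 44.920.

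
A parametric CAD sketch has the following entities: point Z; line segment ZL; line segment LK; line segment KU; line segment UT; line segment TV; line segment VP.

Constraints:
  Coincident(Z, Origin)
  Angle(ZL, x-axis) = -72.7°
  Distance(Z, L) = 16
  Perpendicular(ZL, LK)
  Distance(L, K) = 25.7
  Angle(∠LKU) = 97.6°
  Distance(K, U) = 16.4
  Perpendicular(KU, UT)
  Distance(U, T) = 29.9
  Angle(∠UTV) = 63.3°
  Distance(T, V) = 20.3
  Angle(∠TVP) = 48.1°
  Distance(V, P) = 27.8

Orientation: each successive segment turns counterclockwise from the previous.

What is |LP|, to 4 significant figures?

31.29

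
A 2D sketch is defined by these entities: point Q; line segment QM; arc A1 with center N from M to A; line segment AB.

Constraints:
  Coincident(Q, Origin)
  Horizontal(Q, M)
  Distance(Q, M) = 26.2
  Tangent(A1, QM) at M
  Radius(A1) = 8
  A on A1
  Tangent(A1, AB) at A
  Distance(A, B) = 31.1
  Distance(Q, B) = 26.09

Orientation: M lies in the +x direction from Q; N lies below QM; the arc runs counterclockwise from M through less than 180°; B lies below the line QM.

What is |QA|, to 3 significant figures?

20.4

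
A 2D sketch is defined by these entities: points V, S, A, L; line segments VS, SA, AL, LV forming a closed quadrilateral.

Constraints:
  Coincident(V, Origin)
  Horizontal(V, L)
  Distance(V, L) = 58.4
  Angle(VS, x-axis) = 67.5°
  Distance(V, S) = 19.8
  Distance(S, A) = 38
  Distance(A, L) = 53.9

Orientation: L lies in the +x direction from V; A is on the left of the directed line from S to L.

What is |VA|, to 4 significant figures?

57.15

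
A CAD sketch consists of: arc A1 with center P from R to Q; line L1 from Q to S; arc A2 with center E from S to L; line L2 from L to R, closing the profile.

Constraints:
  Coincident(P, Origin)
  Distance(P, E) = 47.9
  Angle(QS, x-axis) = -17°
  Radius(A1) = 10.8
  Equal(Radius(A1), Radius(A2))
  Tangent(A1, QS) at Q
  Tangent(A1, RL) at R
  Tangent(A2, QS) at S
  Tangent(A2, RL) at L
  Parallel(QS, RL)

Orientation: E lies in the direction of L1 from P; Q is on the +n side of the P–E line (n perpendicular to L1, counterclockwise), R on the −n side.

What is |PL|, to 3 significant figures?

49.1

The slot axis is L1's direction at -17.0°, so u = (cos -17.0°, sin -17.0°) = (0.956, -0.292) and n = (−sin -17.0°, cos -17.0°) = (0.292, 0.956). P is at the origin and E lies 47.9 along u from P, so E = 47.9·u = (45.8, -14.0). Tangency of A1 to both parallel lines with radius 10.8 puts Q and R at P ± 10.8·n: Q = (3.16, 10.3), R = (-3.16, -10.3). Equal radii place S and L the same way about E: S = E + 10.8·n = (49.0, -3.68), L = E − 10.8·n = (42.6, -24.3). Then |PL| = |L − P| = 49.1.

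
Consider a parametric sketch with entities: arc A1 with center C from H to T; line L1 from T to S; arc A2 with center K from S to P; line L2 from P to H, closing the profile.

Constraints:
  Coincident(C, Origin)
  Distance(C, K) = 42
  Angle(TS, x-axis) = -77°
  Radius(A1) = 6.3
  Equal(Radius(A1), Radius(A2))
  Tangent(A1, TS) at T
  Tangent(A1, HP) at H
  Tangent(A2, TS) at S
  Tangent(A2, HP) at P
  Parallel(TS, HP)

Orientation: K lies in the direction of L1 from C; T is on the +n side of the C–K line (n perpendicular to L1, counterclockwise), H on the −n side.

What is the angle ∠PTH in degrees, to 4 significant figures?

73.30°

Tangency of A1 to both parallel lines with radius 6.3 puts T and H at C ± 6.3·n: T = (6.139, 1.417), H = (-6.139, -1.417). Equal radii place S and P the same way about K: S = K + 6.3·n = (15.59, -39.51), P = K − 6.3·n = (3.309, -42.34). Then cos ∠PTH = TP·TH / (|TP||TH|), giving 73.30°.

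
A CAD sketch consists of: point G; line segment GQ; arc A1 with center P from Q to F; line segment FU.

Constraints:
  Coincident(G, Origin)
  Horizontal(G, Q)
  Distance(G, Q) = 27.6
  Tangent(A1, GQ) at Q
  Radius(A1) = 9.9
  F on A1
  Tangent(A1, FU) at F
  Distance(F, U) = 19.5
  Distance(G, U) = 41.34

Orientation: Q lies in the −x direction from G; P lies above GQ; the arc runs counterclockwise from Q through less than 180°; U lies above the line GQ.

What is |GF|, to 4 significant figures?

23.20

Checks: |PF| = 9.900 ✓; ∠(PF, FU) = 90.00° ✓; |FU| = 19.50 ✓; |GU| = 41.34 ✓.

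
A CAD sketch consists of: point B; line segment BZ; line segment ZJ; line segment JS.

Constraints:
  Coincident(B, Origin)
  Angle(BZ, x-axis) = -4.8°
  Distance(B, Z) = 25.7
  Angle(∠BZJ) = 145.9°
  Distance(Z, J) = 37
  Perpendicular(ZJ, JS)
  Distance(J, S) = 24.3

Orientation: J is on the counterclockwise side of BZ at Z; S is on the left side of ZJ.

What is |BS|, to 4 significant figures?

59.11

B is at the origin; BZ runs at -4.8° with length 25.7, so Z = 25.7·(cos -4.8°, sin -4.8°) = (25.61, -2.151). ∠BZJ = 145.9°, so ZJ runs at -4.8° + (180° − 145.9°) = 29.30° from the x-axis; with |ZJ| = 37.0, J = Z + 37.0·(cos 29.30°, sin 29.30°) = (57.88, 15.96). The perpendicularity gives JS at right angles to ZJ; with |JS| = 24.3 on the left of ZJ, S = J + 24.3·(-0.4894, 0.8721) = (45.98, 37.15). Then |BS| = |S − B| = 59.11.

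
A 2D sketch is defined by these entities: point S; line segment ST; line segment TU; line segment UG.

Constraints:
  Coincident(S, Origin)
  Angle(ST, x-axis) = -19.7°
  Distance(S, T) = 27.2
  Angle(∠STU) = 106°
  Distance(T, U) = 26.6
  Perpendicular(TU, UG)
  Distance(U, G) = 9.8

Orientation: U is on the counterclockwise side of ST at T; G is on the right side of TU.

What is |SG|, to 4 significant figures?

49.55

S is at the origin; ST runs at -19.7° with length 27.2, so T = 27.2·(cos -19.7°, sin -19.7°) = (25.61, -9.169). ∠STU = 106.0°, so TU runs at -19.7° + (180° − 106.0°) = 54.30° from the x-axis; with |TU| = 26.6, U = T + 26.6·(cos 54.30°, sin 54.30°) = (41.13, 12.43). The perpendicularity gives UG at right angles to TU; with |UG| = 9.8 on the right of TU, G = U + 9.8·(0.8121, -0.5835) = (49.09, 6.714). Then |SG| = |G − S| = 49.55.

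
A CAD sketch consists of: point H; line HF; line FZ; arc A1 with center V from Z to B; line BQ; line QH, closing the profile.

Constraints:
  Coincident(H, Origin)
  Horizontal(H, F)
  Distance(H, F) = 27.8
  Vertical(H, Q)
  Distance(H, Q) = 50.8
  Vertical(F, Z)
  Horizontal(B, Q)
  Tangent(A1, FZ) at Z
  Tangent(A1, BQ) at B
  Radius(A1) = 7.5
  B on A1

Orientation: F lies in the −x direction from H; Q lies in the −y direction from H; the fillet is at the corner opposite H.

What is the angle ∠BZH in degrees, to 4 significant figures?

102.3°

H is at the origin; HF is horizontal with |HF| = 27.8 and F on the −x side, so F = (-27.80, 0.000). H and Q share the same x with |HQ| = 50.8 and Q on the −y side, so Q = (0.000, -50.80). The virtual corner opposite H is at (-27.80, -50.80). Tangency of A1 to FZ means the radius VZ is perpendicular to FZ and the tangent condition forces VB to be normal to BQ, with radius 7.5, so the center V sits 7.5 in from both sides at V = (-20.30, -43.30). That places the tangent points at Z = (-27.80, -43.30) on FZ and B = (-20.30, -50.80) on BQ. Then cos ∠BZH = ZB·ZH / (|ZB||ZH|), giving 102.3°.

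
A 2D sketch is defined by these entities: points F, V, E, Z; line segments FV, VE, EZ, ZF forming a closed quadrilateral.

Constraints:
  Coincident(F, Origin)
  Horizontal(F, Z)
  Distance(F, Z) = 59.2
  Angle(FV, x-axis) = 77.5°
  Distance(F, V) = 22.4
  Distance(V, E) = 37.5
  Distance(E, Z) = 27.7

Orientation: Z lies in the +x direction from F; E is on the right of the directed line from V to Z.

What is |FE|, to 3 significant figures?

32.1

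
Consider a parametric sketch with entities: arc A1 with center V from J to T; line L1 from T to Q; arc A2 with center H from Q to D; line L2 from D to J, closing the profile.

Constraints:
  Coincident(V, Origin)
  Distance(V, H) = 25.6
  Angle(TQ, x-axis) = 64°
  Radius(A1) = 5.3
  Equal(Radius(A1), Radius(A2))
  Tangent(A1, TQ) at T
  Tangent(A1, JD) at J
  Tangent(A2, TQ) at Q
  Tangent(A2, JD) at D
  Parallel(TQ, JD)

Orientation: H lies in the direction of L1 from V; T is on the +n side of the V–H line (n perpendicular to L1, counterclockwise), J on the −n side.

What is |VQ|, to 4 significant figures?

26.14

The slot axis is L1's direction at 64.0°, so u = (cos 64.0°, sin 64.0°) = (0.4384, 0.8988) and n = (−sin 64.0°, cos 64.0°) = (-0.8988, 0.4384). V is at the origin and H lies 25.6 along u from V, so H = 25.6·u = (11.22, 23.01). Tangency of A1 to both parallel lines with radius 5.3 puts T and J at V ± 5.3·n: T = (-4.764, 2.323), J = (4.764, -2.323). Equal radii place Q and D the same way about H: Q = H + 5.3·n = (6.459, 25.33), D = H − 5.3·n = (15.99, 20.69). Then |VQ| = |Q − V| = 26.14.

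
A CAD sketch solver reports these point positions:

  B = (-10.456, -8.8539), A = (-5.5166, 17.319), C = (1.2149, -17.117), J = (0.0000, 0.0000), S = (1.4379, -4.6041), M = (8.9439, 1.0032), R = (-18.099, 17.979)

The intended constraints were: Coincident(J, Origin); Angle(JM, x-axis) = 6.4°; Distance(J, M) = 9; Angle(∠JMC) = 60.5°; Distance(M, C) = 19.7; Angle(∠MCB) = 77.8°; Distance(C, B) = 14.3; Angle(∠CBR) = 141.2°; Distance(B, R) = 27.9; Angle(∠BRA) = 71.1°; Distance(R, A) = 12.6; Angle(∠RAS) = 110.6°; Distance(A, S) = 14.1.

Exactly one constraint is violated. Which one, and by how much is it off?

Distance(A, S) = 14.1 — off by 8.90.

J = (0.00, 0.00) ✓; JM at 6.400° ✓; |JM| = 9.000 ✓; ∠JMC = 60.50° ✓; |MC| = 19.70 ✓; ∠MCB = 77.80° ✓; |CB| = 14.30 ✓; ∠CBR = 141.2° ✓; |BR| = 27.90 ✓; ∠BRA = 71.10° ✓; |RA| = 12.60 ✓; ∠RAS = 110.6° ✓; |AS| = 23.00 ✗.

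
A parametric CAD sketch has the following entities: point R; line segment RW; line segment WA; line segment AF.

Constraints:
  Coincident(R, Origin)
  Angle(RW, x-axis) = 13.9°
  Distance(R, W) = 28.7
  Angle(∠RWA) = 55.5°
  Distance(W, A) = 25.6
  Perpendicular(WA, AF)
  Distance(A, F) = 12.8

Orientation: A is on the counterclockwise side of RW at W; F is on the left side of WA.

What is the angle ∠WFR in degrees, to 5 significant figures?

75.836°

R is at the origin; RW runs at 13.9° with length 28.7, so W = 28.7·(cos 13.9°, sin 13.9°) = (27.860, 6.8945). ∠RWA = 55.5°, so WA runs at 13.9° + (180° − 55.5°) = 138.40° from the x-axis; with |WA| = 25.6, A = W + 25.6·(cos 138.40°, sin 138.40°) = (8.7159, 23.891). WA ⟂ AF; with |AF| = 12.8 on the left of WA, F = A + 12.8·(-0.66393, -0.74780) = (0.21768, 14.319). Then cos ∠WFR = FW·FR / (|FW||FR|), giving 75.836°.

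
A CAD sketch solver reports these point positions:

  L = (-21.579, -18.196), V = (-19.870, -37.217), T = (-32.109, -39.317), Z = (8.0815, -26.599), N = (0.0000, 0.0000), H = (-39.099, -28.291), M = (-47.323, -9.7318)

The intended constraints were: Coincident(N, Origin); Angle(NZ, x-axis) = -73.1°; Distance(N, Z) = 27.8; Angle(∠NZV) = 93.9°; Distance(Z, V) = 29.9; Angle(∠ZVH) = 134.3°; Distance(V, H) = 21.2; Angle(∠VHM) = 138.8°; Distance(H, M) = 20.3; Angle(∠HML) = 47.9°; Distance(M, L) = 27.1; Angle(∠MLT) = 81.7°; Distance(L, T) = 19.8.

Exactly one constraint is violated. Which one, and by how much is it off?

Distance(L, T) = 19.8 — off by 3.80.

N = (0.00, 0.00) ✓; NZ at -73.10° ✓; |NZ| = 27.80 ✓; ∠NZV = 93.90° ✓; |ZV| = 29.90 ✓; ∠ZVH = 134.3° ✓; |VH| = 21.20 ✓; ∠VHM = 138.8° ✓; |HM| = 20.30 ✓; ∠HML = 47.90° ✓; |ML| = 27.10 ✓; ∠MLT = 81.70° ✓; |LT| = 23.60 ✗.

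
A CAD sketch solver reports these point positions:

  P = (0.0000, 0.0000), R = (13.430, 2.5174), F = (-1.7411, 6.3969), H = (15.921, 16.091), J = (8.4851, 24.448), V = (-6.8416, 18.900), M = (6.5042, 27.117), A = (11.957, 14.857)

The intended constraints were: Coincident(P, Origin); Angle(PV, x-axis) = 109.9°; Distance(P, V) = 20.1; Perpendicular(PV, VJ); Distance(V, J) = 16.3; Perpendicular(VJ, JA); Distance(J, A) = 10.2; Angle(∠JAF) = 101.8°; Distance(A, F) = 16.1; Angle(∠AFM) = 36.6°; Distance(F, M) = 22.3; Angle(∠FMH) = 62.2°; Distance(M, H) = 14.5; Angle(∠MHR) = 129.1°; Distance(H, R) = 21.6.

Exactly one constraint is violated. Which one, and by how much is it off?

Distance(H, R) = 21.6 — off by 7.80.

P = (0.00, 0.00) ✓; PV at 109.9° ✓; |PV| = 20.10 ✓; ∠(PV, VJ) = 90.00° ✓; |VJ| = 16.30 ✓; ∠(VJ, JA) = 90.00° ✓; |JA| = 10.20 ✓; ∠JAF = 101.8° ✓; |AF| = 16.10 ✓; ∠AFM = 36.60° ✓; |FM| = 22.30 ✓; ∠FMH = 62.20° ✓; |MH| = 14.50 ✓; ∠MHR = 129.1° ✓; |HR| = 13.80 ✗.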